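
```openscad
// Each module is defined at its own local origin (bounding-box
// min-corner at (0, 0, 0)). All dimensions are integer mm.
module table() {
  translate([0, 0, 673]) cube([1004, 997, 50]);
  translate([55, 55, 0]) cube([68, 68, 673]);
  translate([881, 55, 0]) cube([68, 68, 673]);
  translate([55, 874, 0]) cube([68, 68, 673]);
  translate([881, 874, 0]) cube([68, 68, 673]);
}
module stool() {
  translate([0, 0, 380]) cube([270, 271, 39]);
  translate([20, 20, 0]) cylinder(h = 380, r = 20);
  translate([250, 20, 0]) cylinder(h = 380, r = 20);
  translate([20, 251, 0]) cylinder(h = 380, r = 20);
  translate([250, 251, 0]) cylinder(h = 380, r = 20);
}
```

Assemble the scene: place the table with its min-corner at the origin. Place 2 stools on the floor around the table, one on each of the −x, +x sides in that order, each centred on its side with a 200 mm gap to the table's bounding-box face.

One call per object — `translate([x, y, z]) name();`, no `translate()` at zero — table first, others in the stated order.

table();
translate([-470, 363, 0]) stool();
translate([1204, 363, 0]) stool();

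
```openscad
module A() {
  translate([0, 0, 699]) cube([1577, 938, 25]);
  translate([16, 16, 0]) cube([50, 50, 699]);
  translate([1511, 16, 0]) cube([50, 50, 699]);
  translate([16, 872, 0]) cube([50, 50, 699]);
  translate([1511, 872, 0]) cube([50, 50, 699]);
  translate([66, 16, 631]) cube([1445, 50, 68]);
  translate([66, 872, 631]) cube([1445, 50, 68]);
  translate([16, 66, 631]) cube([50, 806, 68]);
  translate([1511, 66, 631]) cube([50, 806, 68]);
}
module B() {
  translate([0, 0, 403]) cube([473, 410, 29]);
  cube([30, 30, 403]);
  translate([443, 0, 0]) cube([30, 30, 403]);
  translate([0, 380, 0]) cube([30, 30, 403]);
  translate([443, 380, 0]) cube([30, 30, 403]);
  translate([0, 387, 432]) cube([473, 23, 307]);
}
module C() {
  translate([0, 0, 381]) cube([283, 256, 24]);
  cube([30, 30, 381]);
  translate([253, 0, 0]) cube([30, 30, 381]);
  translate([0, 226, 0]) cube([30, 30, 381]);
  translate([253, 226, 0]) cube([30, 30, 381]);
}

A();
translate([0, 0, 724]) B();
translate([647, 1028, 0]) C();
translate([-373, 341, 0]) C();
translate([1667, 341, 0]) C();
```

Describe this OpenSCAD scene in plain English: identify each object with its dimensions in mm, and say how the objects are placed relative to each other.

A is a table: top 1577 mm (x) × 938 mm (y), 25 mm thick, upper face at z = 724 mm, on four 50×50 mm square legs, each inset 16 mm from the nearest pair of top edges, running from z = 0 to the bottom of the top. Four apron rails, 50 mm thick and 68 mm tall, run between adjacent legs with their top edges flush with the underside of the top and their outer faces flush with the legs' outer faces.

B is a chair: 473×410 mm seat, 29 mm thick, top at z = 432 mm, on four 30 mm square corner legs flush with the seat edges. A 23 mm thick backrest slab spans the full seat width, extending 307 mm above the seat top, its back face flush with the seat's +y edge.

C is a four-legged stool. The seat is a 283×256×24 mm slab whose top surface is at z = 405 mm; four square legs, each 30×30 mm in cross-section, run from the floor (z = 0) to the underside of the seat, each flush with a corner of the seat.

The chair is on top of the table. Three stools sit around the table at the +y, −x, +x sides.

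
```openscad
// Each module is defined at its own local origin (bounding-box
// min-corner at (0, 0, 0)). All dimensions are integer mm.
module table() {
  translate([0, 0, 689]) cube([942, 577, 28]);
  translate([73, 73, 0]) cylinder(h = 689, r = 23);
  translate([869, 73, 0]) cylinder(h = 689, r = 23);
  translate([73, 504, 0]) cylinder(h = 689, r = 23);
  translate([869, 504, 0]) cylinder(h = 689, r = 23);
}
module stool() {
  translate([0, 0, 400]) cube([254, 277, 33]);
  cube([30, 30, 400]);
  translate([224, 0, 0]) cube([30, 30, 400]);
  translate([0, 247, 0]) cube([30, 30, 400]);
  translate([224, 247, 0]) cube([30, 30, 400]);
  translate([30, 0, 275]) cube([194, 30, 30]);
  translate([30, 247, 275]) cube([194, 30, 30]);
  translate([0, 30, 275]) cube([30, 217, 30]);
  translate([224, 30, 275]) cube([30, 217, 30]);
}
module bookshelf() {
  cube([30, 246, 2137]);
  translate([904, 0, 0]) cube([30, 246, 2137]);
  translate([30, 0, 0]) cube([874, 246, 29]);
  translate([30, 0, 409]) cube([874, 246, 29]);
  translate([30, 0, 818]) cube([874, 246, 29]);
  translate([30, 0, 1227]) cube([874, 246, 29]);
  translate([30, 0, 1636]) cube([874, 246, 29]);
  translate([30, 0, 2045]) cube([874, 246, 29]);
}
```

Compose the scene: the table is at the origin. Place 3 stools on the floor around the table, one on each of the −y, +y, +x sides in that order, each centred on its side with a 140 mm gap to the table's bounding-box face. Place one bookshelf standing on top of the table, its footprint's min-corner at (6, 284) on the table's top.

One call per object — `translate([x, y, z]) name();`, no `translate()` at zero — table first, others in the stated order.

table();
translate([344, -417, 0]) stool();
translate([344, 717, 0]) stool();
translate([1082, 150, 0]) stool();
translate([6, 284, 717]) bookshelf();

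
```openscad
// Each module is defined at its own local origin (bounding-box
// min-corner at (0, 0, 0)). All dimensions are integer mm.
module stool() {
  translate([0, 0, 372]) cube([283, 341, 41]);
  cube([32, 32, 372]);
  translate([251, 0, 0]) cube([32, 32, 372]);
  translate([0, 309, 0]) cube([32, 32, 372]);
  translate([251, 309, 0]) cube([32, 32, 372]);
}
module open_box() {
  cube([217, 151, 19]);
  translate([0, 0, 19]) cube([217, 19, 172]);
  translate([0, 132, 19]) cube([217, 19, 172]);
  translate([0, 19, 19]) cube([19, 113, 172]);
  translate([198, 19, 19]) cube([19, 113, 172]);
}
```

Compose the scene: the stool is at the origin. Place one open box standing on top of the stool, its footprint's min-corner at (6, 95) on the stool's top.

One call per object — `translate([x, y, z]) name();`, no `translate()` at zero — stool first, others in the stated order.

stool();
translate([6, 95, 413]) open_box();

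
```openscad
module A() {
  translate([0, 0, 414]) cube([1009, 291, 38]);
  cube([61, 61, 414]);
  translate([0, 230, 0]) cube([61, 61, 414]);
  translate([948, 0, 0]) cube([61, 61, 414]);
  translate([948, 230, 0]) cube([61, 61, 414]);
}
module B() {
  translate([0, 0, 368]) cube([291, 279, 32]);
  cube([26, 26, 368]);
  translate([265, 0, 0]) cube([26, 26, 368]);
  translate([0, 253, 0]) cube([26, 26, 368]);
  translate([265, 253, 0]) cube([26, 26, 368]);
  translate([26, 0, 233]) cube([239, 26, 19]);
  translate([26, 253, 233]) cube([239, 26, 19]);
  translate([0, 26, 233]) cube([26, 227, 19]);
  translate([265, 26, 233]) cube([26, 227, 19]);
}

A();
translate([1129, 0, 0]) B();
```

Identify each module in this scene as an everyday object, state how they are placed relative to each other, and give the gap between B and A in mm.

The stool's nearest face is 120 mm from the bench's +x face.

A is a bench. B is a stool. The stool is on the floor beside the bench on its +x side. The gap between the stool and the bench is 120 mm.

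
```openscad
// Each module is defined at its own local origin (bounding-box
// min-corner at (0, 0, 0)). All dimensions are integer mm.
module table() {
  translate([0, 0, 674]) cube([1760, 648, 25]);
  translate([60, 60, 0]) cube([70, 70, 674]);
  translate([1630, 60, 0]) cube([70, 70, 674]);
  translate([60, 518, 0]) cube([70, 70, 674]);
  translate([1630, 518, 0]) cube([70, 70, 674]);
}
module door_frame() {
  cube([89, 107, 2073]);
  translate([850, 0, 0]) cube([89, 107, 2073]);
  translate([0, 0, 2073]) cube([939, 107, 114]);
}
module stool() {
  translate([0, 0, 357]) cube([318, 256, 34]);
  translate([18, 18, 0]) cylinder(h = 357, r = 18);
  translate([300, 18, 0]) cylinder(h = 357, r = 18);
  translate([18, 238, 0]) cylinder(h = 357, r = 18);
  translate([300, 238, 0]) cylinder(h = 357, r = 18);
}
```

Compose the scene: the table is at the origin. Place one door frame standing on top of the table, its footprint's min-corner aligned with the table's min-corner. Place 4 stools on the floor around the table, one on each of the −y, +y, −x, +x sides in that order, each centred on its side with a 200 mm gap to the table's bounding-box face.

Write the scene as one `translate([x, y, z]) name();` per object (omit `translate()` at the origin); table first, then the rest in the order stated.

table();
translate([0, 0, 699]) door_frame();
translate([721, -456, 0]) stool();
translate([721, 848, 0]) stool();
translate([-518, 196, 0]) stool();
translate([1960, 196, 0]) stool();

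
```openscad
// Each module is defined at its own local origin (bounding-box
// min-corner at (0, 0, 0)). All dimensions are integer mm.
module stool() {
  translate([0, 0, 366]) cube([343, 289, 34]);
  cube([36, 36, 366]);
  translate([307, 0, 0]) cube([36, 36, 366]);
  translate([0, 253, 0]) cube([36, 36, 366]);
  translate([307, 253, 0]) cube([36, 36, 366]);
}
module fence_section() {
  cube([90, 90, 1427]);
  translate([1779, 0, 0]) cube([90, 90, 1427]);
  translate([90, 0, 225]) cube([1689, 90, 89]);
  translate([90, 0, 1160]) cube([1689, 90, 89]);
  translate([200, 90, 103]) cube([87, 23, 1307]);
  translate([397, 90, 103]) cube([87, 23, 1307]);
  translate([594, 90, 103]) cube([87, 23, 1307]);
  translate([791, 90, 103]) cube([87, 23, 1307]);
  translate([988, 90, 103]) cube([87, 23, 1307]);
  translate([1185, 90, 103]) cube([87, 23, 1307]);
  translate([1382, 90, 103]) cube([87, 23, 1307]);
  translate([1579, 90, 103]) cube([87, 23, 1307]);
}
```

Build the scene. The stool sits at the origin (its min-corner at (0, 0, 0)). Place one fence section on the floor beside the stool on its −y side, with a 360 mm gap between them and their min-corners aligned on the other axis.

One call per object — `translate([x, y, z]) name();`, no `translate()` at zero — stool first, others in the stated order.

stool();
translate([0, -473, 0]) fence_section();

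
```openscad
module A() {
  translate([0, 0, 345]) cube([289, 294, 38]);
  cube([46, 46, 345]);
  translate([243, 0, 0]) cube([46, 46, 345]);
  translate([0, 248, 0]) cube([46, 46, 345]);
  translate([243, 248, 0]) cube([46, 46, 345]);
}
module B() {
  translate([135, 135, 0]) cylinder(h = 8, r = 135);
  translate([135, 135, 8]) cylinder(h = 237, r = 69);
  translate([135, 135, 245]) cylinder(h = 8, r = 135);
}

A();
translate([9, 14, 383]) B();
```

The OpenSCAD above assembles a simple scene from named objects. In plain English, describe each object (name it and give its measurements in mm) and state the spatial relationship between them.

A is a simple wooden stool: a rectangular seat 289 mm (x) by 294 mm (y), 38 mm thick, top face at z = 383 mm, on four square legs, each 46×46 mm in cross-section. The legs rest on z = 0, each flush with a corner of the seat.

B is a spool: two coaxial disc flanges of radius 135 mm and thickness 8 mm, joined by a core cylinder of radius 69 mm and height 237 mm. The lower flange rests on z = 0 and the three cylinders share a vertical axis.

The spool is on top of the stool.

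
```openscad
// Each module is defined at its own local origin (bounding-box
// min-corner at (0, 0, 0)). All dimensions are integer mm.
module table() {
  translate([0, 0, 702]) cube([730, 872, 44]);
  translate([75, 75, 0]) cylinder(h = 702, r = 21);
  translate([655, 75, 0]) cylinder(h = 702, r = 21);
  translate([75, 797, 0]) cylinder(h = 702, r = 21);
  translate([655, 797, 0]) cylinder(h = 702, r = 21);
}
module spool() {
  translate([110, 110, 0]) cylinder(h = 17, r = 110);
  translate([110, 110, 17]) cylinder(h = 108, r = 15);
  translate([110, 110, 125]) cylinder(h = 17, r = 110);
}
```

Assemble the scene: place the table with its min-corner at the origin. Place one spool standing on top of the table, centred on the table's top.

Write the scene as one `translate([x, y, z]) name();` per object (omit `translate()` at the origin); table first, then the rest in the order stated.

table();
translate([255, 326, 746]) spool();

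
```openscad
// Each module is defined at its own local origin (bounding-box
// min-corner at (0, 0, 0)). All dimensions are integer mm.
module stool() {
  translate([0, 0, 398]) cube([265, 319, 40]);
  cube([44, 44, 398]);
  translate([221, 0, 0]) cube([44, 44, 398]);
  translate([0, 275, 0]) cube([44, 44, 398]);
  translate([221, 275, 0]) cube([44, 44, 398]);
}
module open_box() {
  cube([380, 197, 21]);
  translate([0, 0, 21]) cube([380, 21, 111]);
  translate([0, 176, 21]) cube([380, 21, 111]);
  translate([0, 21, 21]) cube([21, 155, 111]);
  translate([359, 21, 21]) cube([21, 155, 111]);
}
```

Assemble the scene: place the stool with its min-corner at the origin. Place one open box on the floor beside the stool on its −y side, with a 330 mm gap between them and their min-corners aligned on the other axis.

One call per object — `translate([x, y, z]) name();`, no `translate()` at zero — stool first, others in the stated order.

stool();
translate([0, -527, 0]) open_box();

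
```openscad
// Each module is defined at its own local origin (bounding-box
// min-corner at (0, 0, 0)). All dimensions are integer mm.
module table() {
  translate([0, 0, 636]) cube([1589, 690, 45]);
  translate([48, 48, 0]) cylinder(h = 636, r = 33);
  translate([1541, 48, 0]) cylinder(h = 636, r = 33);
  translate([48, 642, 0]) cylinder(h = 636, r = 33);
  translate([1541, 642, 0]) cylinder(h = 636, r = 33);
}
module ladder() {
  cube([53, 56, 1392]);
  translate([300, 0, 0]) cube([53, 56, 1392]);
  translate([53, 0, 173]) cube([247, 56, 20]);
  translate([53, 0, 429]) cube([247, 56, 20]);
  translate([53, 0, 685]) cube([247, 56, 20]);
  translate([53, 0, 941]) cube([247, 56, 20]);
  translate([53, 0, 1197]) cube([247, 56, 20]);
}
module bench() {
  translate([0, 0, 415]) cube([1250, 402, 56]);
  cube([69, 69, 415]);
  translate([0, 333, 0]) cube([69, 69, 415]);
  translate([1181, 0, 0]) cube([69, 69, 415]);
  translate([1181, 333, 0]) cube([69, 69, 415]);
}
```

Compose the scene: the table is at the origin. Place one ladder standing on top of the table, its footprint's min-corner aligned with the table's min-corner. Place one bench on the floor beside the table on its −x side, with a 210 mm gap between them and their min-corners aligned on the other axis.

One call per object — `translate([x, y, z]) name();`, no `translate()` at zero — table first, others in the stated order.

table();
translate([0, 0, 681]) ladder();
translate([-1460, 0, 0]) bench();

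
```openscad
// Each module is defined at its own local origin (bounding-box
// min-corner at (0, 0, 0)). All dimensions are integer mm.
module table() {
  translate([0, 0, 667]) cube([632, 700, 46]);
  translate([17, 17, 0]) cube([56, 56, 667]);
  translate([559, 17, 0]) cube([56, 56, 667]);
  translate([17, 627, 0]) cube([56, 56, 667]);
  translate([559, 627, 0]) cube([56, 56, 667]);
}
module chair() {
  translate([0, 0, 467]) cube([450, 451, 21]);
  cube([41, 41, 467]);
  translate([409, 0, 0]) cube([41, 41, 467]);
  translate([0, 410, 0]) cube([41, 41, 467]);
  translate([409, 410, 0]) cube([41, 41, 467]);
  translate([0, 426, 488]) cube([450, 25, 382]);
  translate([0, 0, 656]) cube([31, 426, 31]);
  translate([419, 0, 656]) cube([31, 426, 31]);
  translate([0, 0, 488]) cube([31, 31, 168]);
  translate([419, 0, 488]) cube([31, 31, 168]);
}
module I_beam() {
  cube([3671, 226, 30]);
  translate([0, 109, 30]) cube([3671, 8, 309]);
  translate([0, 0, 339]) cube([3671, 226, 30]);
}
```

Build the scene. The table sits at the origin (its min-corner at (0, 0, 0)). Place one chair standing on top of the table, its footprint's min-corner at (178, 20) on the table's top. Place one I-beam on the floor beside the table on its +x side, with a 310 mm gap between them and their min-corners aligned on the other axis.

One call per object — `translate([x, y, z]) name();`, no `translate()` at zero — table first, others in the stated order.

table();
translate([178, 20, 713]) chair();
translate([942, 0, 0]) I_beam();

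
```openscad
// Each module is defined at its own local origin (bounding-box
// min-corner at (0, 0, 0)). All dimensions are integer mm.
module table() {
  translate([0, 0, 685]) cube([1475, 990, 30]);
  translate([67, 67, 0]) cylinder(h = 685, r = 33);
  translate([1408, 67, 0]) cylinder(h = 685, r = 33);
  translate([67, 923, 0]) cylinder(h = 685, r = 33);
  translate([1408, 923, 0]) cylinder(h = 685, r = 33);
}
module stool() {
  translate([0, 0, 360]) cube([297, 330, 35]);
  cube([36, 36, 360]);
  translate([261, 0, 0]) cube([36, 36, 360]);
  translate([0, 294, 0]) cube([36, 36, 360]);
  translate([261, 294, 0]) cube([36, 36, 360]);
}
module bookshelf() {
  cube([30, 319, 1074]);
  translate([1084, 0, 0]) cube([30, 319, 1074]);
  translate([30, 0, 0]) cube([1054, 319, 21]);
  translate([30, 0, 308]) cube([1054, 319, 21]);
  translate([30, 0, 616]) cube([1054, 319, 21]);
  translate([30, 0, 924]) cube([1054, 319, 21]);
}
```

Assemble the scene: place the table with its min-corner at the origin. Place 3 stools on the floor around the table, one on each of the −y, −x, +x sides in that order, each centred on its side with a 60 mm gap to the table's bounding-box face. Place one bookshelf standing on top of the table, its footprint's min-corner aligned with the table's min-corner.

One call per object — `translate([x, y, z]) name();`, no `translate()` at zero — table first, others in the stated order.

table();
translate([589, -390, 0]) stool();
translate([-357, 330, 0]) stool();
translate([1535, 330, 0]) stool();
translate([0, 0, 715]) bookshelf();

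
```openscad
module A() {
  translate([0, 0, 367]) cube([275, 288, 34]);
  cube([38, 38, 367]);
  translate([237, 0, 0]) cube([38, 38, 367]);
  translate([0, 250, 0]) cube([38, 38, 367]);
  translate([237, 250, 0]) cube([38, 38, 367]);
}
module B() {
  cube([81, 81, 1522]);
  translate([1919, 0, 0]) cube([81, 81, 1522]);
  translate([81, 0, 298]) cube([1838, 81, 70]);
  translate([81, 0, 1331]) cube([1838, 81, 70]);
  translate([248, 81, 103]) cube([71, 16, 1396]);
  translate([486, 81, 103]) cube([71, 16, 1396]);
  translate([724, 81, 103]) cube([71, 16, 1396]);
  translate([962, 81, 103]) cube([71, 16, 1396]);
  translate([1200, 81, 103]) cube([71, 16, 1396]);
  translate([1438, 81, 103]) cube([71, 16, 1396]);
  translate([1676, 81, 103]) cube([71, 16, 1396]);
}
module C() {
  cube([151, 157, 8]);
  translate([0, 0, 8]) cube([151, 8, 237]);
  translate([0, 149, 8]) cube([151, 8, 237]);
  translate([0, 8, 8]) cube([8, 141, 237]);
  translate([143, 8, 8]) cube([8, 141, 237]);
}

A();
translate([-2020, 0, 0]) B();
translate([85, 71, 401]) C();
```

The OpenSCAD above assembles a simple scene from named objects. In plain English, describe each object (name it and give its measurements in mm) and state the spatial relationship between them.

A is a four-legged stool. The seat is a 275×288×34 mm slab whose top surface is at z = 401 mm; four square legs, each 38×38 mm in cross-section, run from the floor (z = 0) to the underside of the seat, each flush with a corner of the seat.

B is a fence section. Two 81×81 mm posts, 1522 mm tall, stand on the floor with a clear span of 1838 mm between their inner faces. Two horizontal rails of 81×70 mm section span the gap between the posts with their undersides at z = 298 mm and z = 1331 mm, flush with the posts' −y face. 7 pickets, each 71 mm wide, 16 mm thick and 1396 mm tall, are fixed to the +y face of the rails with their bottoms at z = 103 mm, evenly spaced across the span with equal gaps (rounded down to the nearest mm) at the −x end and between each pair — any rounding remainder accumulates at the +x end.

C is an open storage box with external size 151×157×245 mm and wall thickness 8 mm (the base is also 8 mm thick). The base covers the whole footprint; the four walls stand on the base, with the y-facing walls full-width and the x-facing walls fitting between their inner faces.

The fence section is on the floor beside the stool on its −x side. The open box is on top of the stool.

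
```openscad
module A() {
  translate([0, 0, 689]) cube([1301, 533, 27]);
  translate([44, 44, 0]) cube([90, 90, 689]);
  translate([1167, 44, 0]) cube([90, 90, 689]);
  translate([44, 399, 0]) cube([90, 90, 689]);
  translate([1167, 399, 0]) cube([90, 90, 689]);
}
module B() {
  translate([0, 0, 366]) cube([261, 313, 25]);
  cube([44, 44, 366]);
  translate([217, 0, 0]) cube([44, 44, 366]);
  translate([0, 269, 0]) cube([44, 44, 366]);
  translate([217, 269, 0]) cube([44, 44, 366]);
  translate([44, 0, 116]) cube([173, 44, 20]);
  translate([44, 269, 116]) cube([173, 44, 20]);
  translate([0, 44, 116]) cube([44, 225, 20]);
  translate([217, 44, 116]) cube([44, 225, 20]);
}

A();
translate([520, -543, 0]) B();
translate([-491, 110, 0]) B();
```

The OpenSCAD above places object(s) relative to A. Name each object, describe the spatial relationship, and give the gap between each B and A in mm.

Each stool's nearest face is 230 mm from the table's bounding box.

A is a table. B is a stool. Two stools sit around the table at the −y, −x sides. The gap between each stool and the table is 230 mm.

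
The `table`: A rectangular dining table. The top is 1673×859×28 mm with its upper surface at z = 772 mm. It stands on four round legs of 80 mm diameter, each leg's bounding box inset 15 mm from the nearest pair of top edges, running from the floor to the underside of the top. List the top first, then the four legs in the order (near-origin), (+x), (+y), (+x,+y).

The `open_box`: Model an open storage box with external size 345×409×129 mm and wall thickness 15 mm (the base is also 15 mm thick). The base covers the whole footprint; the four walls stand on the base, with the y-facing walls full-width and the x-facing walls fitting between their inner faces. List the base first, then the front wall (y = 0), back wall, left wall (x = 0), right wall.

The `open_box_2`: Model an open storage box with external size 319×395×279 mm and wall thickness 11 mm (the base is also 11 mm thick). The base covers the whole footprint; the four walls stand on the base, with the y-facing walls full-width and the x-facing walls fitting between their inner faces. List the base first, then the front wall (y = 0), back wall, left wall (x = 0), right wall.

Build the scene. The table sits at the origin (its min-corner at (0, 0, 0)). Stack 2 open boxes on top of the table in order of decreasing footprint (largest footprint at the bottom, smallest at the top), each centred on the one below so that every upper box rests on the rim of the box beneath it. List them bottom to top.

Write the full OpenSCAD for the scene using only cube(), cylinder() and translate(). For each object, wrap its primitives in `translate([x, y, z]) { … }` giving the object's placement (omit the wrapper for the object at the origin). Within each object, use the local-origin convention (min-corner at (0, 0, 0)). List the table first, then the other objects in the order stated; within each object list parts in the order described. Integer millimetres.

translate([0, 0, 744]) cube([1673, 859, 28]);
translate([55, 55, 0]) cylinder(h = 744, r = 40);
translate([1618, 55, 0]) cylinder(h = 744, r = 40);
translate([55, 804, 0]) cylinder(h = 744, r = 40);
translate([1618, 804, 0]) cylinder(h = 744, r = 40);
translate([664, 225, 772]) {
  cube([345, 409, 15]);
  translate([0, 0, 15]) cube([345, 15, 114]);
  translate([0, 394, 15]) cube([345, 15, 114]);
  translate([0, 15, 15]) cube([15, 379, 114]);
  translate([330, 15, 15]) cube([15, 379, 114]);
}
translate([677, 232, 901]) {
  cube([319, 395, 11]);
  translate([0, 0, 11]) cube([319, 11, 268]);
  translate([0, 384, 11]) cube([319, 11, 268]);
  translate([0, 11, 11]) cube([11, 373, 268]);
  translate([308, 11, 11]) cube([11, 373, 268]);
}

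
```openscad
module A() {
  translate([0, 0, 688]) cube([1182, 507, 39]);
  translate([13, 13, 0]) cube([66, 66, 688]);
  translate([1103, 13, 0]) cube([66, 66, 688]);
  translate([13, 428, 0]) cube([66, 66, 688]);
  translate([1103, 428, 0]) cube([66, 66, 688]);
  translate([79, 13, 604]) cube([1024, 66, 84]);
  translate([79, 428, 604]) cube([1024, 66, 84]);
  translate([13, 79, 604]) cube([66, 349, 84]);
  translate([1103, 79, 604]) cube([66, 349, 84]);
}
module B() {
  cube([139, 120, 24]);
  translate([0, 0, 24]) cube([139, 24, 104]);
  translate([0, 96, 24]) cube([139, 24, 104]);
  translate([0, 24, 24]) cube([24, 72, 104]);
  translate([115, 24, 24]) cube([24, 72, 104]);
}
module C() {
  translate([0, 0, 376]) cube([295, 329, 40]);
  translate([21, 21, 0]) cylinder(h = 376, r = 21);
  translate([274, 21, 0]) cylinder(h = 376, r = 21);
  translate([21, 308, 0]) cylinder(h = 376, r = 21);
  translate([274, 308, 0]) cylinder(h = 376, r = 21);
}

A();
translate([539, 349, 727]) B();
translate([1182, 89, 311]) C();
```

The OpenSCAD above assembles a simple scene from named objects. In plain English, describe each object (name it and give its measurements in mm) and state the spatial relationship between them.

A is a rectangular dining table. The top is 1182×507×39 mm with its upper surface at z = 727 mm. It stands on four 66×66 mm square legs, each inset 13 mm from the nearest pair of top edges, running from the floor to the underside of the top. Four apron rails, 66 mm thick and 84 mm tall, run between adjacent legs with their top edges flush with the underside of the top and their outer faces flush with the legs' outer faces.

B is an open storage box with external size 139×120×128 mm and wall thickness 24 mm (the base is also 24 mm thick). The base covers the whole footprint; the four walls stand on the base, with the y-facing walls full-width and the x-facing walls fitting between their inner faces.

C is a simple wooden stool: a rectangular seat 295 mm (x) by 329 mm (y), 40 mm thick, top face at z = 416 mm, on four round legs, each 42 mm in diameter. The legs rest on z = 0, each leg's axis is inset half a diameter from the nearest pair of seat edges (so the leg's bounding box is flush with the corner).

The open box is on top of the table. The stool is beside the table with their tops flush at z = 727.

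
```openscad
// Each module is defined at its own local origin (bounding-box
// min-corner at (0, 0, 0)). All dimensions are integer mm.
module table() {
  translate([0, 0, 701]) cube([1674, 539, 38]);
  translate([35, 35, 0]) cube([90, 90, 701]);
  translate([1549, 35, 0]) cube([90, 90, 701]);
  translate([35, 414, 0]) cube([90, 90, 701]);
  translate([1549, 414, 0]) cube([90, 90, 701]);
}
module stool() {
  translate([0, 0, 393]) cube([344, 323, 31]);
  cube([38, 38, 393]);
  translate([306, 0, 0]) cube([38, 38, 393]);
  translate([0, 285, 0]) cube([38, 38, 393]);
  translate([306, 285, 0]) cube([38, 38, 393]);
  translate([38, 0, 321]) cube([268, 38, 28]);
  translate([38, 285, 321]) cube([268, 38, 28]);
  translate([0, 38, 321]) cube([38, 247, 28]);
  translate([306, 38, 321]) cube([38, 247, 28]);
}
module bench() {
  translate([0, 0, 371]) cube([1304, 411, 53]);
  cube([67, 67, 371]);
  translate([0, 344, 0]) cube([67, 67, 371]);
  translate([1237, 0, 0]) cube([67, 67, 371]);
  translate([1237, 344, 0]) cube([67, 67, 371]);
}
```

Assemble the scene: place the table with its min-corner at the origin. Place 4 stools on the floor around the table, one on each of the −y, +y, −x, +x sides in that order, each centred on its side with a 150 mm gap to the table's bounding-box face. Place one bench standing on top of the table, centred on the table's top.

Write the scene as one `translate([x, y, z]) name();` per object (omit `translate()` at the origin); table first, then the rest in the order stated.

table();
translate([665, -473, 0]) stool();
translate([665, 689, 0]) stool();
translate([-494, 108, 0]) stool();
translate([1824, 108, 0]) stool();
translate([185, 64, 739]) bench();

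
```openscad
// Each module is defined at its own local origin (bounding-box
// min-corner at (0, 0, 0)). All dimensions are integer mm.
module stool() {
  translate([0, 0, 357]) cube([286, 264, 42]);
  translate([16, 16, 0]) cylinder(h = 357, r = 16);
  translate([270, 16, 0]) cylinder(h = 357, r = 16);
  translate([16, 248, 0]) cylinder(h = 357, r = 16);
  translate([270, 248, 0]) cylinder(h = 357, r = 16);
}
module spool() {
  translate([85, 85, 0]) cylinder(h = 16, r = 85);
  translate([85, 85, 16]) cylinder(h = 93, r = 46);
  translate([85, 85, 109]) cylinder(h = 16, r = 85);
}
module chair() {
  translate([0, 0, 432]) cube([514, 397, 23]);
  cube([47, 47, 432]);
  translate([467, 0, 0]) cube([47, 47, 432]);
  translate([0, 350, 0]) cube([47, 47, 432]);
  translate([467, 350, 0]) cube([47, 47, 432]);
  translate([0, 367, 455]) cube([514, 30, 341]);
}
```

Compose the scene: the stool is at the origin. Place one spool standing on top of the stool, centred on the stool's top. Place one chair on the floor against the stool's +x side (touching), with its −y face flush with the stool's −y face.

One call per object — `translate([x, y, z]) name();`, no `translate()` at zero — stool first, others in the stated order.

stool();
translate([58, 47, 399]) spool();
translate([286, 0, 0]) chair();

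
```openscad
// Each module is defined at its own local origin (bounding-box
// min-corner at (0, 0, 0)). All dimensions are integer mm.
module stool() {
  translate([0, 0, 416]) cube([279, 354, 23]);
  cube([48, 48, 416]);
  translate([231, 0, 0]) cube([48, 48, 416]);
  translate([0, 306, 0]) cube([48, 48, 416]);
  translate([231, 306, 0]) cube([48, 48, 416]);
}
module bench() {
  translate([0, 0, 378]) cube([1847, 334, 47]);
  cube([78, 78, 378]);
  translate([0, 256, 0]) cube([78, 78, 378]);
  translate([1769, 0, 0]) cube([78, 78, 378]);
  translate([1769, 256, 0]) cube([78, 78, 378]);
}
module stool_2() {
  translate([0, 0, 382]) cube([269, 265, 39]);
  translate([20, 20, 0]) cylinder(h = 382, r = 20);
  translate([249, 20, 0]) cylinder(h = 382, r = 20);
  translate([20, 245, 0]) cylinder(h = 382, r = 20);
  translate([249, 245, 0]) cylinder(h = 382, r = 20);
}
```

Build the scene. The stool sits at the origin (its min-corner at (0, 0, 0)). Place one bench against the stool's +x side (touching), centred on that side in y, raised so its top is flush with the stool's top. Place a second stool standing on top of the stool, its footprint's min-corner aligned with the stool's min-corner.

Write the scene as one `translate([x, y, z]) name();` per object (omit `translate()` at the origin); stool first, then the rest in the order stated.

stool();
translate([279, 10, 14]) bench();
translate([0, 0, 439]) stool_2();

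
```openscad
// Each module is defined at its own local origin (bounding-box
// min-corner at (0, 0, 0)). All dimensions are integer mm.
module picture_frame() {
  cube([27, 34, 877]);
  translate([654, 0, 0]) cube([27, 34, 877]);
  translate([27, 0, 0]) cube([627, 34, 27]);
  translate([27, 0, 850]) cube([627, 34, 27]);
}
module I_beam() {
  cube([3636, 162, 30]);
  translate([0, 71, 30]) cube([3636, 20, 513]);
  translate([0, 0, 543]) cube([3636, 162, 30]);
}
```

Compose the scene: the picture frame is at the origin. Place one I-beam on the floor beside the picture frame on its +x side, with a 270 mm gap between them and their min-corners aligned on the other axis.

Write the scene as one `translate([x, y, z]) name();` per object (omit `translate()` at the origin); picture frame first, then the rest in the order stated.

picture_frame();
translate([951, 0, 0]) I_beam();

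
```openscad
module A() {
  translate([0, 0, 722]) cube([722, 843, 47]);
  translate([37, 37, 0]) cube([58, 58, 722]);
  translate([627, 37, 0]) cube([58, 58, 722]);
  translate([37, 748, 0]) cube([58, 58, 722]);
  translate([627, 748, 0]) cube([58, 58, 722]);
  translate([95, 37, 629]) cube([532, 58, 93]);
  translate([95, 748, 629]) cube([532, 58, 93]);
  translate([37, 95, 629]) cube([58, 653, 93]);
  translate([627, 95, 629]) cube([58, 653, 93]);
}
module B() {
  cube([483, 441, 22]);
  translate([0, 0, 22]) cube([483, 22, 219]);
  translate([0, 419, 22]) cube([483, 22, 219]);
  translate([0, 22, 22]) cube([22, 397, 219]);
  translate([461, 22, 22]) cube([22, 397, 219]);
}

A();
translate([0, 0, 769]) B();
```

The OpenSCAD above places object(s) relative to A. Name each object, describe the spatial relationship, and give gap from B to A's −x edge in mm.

The open box's min-x is at 0; the table's min-x is 0; gap = 0 mm.

A is a table. B is an open box. The open box is on top of the table. The gap from the open box to the table's −x edge is 0 mm.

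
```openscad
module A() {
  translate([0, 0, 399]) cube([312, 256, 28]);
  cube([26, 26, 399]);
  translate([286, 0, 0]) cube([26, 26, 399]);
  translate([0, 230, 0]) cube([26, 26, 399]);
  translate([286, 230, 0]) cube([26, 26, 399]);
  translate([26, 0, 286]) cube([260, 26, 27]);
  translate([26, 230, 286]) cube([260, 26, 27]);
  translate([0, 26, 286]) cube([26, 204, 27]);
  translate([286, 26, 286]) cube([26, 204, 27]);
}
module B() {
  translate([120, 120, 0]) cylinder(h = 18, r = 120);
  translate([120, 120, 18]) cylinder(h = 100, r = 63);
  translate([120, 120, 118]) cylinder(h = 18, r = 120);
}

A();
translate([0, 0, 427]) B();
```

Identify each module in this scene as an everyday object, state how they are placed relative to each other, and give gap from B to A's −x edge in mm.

The spool's min-x is at 0; the stool's min-x is 0; gap = 0 mm.

A is a stool. B is a spool. The spool is on top of the stool. The gap from the spool to the stool's −x edge is 0 mm.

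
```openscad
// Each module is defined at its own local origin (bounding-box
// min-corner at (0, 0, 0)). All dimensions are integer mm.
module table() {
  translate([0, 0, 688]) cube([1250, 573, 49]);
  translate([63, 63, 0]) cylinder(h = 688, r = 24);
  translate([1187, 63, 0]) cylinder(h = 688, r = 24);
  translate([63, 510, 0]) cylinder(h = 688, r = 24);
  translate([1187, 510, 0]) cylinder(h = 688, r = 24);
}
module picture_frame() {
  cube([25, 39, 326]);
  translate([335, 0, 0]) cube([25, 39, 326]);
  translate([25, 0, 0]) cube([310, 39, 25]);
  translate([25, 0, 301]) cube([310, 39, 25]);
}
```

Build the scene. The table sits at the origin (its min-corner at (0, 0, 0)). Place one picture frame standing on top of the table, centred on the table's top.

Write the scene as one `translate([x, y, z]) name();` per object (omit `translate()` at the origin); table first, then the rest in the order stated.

table();
translate([445, 267, 737]) picture_frame();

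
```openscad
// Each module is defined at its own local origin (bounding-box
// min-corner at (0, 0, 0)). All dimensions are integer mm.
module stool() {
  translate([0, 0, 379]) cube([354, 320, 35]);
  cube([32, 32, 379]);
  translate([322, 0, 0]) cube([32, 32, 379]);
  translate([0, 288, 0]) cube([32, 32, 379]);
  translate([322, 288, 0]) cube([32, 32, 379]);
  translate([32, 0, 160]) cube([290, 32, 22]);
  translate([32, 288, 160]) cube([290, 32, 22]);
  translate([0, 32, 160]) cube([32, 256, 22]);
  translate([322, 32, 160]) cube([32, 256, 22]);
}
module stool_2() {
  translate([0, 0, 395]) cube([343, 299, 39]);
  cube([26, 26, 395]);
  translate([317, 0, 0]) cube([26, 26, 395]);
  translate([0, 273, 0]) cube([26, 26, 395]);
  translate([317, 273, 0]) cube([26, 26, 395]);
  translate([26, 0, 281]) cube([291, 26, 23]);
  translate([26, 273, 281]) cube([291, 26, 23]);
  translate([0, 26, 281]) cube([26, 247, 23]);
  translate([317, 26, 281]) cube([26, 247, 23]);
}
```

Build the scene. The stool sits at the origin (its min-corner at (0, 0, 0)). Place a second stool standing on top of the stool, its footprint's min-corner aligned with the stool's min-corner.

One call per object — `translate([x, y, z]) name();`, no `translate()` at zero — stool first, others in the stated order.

stool();
translate([0, 0, 414]) stool_2();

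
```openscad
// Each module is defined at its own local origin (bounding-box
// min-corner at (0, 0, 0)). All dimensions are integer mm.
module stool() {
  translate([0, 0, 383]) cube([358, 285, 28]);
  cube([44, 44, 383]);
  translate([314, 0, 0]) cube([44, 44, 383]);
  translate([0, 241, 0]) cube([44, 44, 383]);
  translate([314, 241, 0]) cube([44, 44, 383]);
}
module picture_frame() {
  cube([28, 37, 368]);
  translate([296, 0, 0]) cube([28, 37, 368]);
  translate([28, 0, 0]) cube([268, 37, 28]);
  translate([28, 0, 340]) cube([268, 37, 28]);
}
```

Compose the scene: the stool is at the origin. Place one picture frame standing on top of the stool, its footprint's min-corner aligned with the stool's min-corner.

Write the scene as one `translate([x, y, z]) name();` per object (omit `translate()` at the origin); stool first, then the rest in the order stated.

stool();
translate([0, 0, 411]) picture_frame();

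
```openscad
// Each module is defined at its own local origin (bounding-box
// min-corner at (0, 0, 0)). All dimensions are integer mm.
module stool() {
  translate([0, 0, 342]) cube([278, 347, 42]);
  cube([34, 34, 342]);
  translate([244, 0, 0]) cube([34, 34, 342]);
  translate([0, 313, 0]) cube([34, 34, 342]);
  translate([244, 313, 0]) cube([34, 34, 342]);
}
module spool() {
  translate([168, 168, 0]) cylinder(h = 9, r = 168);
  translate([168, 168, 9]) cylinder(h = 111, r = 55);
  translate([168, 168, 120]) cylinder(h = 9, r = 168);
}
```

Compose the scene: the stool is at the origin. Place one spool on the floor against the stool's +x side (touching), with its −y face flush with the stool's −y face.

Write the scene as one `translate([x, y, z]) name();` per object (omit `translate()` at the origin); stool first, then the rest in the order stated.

stool();
translate([278, 0, 0]) spool();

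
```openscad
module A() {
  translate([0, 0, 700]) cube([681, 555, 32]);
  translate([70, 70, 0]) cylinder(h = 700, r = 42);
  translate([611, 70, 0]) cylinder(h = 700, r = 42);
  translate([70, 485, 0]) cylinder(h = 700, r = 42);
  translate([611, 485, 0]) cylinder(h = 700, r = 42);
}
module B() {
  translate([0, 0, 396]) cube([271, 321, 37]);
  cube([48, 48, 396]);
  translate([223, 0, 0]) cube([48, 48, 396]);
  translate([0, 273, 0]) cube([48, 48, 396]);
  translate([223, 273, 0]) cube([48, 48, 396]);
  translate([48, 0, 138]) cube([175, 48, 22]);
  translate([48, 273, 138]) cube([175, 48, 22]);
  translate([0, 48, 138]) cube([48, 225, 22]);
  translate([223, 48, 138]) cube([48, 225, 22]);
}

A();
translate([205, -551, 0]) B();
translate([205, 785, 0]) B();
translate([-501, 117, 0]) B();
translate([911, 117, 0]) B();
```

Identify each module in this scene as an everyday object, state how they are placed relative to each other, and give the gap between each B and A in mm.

A is a table. B is a stool. Four stools sit around the table at the −y, +y, −x, +x sides. The gap between each stool and the table is 230 mm.

Each stool's nearest face is 230 mm from the table's bounding box.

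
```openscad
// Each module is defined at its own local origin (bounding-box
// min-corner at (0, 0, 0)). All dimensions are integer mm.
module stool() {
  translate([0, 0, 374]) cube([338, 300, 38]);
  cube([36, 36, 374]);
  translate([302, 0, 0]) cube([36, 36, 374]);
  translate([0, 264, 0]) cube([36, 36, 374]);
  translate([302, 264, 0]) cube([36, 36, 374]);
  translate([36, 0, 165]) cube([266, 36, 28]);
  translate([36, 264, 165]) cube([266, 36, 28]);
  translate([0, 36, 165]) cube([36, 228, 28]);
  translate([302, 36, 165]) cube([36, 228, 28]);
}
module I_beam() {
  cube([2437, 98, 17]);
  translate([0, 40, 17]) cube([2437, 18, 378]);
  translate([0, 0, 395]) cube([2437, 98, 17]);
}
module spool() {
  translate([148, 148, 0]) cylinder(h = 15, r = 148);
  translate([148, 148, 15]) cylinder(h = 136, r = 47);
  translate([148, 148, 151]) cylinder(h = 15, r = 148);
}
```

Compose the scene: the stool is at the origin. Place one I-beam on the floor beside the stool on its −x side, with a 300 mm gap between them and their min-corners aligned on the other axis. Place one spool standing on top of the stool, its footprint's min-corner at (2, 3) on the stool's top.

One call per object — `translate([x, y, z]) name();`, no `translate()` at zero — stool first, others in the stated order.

stool();
translate([-2737, 0, 0]) I_beam();
translate([2, 3, 412]) spool();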